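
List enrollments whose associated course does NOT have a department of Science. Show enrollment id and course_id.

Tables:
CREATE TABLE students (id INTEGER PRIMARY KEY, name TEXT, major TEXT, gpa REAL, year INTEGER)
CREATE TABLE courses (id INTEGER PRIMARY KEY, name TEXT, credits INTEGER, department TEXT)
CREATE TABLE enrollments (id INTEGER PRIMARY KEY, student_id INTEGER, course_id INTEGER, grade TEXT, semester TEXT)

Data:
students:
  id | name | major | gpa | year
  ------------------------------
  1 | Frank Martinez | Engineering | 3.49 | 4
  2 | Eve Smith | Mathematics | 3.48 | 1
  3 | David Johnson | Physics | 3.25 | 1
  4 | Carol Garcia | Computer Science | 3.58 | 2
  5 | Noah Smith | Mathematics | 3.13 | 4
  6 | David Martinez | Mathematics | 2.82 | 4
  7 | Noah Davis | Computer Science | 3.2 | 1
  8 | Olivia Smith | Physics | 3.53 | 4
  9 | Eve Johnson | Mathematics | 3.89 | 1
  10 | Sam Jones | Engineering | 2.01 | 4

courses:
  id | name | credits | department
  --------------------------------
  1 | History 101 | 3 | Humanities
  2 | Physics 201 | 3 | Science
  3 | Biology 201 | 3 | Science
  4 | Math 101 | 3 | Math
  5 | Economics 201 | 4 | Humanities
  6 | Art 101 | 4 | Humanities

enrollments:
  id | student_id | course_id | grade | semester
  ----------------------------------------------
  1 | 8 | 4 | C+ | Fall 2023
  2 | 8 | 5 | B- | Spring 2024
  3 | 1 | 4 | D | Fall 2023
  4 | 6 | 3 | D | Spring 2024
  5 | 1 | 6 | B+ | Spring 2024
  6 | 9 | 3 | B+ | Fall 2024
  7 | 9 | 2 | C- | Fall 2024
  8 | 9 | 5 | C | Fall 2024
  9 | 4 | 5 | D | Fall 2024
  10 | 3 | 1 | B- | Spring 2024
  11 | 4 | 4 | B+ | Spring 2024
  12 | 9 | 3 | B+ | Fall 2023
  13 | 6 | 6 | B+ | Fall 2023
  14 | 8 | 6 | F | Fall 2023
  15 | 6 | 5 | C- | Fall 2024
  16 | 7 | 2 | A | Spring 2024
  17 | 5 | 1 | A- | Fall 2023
SELECT id, course_id FROM enrollments WHERE course_id NOT IN (SELECT id FROM courses WHERE department = 'Science')

Execution result:
id | course_id
1 | 4
2 | 5
3 | 4
5 | 6
8 | 5
9 | 5
10 | 1
11 | 4
13 | 6
14 | 6
15 | 5
17 | 1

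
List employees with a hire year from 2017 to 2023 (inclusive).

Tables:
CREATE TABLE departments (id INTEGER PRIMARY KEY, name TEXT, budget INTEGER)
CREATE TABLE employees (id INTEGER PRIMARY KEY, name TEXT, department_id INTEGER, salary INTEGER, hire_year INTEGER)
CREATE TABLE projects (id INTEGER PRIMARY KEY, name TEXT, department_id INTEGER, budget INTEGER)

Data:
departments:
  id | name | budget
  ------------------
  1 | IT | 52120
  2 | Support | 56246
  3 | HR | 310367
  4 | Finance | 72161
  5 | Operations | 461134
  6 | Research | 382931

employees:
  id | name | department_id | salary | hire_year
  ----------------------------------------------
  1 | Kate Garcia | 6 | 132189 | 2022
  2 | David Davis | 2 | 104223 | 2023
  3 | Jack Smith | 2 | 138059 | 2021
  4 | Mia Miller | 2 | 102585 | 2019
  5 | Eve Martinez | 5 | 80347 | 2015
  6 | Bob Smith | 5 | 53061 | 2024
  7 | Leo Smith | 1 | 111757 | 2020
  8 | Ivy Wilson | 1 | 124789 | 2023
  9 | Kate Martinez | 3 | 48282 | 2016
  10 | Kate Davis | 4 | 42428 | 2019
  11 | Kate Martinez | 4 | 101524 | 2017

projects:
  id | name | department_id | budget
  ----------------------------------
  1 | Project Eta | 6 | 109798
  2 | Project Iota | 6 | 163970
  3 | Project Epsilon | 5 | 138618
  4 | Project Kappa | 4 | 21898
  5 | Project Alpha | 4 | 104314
SELECT name, hire_year FROM employees WHERE hire_year BETWEEN 2017 AND 2023

Execution result:
name | hire_year
Kate Garcia | 2022
David Davis | 2023
Jack Smith | 2021
Mia Miller | 2019
Leo Smith | 2020
Ivy Wilson | 2023
Kate Davis | 2019
Kate Martinez | 2017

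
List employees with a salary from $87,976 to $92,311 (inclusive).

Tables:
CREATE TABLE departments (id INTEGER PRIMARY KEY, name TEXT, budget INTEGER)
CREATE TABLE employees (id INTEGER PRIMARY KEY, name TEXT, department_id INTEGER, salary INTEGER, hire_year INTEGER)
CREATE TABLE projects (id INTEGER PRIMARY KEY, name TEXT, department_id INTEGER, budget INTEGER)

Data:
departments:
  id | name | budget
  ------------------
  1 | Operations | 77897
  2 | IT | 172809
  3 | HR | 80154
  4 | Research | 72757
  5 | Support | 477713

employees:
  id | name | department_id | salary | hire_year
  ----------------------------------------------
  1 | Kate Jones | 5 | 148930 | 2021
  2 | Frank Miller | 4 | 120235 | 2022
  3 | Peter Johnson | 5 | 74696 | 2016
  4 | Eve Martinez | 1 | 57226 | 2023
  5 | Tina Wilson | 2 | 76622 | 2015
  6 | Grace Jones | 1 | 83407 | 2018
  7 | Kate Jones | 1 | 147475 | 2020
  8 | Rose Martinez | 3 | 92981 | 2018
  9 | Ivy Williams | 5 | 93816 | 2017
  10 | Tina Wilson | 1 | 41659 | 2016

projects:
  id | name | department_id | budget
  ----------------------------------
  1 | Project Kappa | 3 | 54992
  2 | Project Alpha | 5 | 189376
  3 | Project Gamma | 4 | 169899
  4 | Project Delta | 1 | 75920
SELECT name, salary FROM employees WHERE salary BETWEEN 87976 AND 92311

Execution result:
(no rows)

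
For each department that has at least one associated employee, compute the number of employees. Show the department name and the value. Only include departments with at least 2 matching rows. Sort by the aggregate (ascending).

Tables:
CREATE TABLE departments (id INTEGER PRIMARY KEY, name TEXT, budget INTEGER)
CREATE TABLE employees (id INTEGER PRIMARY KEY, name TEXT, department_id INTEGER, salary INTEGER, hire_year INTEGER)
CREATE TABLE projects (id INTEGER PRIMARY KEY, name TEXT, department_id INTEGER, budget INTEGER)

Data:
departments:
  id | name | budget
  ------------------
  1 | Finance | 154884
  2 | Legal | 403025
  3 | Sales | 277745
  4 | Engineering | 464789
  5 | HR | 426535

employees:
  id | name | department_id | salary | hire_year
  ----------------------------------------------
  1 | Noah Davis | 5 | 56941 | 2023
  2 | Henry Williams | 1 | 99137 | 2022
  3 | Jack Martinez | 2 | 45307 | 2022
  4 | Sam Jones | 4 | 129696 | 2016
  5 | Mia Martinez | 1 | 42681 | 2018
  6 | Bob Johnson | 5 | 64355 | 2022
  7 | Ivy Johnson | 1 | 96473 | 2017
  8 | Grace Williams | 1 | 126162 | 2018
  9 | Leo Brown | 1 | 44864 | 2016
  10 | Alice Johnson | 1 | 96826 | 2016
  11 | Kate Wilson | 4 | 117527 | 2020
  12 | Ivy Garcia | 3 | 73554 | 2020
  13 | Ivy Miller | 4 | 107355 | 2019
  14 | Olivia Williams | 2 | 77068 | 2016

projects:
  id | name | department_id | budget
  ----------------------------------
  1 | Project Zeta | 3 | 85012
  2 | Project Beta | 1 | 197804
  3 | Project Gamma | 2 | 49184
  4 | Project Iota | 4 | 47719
SELECT p.name, COUNT(*) AS n FROM employees c JOIN departments p ON c.department_id = p.id GROUP BY p.id, p.name HAVING COUNT(*) >= 2 ORDER BY n ASC

Execution result:
name | n
Legal | 2
HR | 2
Engineering | 3
Finance | 6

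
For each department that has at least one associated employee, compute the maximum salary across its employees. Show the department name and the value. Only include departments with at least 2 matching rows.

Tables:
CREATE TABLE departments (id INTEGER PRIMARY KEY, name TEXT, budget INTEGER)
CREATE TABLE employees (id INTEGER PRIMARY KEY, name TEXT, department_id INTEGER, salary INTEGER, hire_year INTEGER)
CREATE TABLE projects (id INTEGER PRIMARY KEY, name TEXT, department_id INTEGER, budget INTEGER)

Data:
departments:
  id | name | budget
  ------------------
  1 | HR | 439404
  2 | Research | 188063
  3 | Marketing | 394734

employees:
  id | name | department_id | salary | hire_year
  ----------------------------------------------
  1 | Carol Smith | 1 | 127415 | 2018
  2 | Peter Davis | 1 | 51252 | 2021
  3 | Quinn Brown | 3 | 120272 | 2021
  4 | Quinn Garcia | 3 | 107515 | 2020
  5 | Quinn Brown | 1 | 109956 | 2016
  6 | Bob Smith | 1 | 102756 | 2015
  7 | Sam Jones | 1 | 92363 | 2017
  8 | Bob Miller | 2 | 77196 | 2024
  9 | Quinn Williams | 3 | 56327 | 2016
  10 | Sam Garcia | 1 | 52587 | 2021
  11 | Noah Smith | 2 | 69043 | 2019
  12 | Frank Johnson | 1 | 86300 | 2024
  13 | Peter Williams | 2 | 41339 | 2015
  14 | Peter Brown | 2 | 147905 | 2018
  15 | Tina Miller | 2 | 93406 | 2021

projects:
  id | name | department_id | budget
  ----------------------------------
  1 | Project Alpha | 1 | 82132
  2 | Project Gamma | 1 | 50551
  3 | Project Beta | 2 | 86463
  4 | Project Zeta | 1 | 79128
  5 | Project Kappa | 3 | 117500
SELECT p.name, MAX(c.salary) AS max_salary FROM employees c JOIN departments p ON c.department_id = p.id GROUP BY p.id, p.name HAVING COUNT(*) >= 2

Execution result:
name | max_salary
HR | 127415
Research | 147905
Marketing | 120272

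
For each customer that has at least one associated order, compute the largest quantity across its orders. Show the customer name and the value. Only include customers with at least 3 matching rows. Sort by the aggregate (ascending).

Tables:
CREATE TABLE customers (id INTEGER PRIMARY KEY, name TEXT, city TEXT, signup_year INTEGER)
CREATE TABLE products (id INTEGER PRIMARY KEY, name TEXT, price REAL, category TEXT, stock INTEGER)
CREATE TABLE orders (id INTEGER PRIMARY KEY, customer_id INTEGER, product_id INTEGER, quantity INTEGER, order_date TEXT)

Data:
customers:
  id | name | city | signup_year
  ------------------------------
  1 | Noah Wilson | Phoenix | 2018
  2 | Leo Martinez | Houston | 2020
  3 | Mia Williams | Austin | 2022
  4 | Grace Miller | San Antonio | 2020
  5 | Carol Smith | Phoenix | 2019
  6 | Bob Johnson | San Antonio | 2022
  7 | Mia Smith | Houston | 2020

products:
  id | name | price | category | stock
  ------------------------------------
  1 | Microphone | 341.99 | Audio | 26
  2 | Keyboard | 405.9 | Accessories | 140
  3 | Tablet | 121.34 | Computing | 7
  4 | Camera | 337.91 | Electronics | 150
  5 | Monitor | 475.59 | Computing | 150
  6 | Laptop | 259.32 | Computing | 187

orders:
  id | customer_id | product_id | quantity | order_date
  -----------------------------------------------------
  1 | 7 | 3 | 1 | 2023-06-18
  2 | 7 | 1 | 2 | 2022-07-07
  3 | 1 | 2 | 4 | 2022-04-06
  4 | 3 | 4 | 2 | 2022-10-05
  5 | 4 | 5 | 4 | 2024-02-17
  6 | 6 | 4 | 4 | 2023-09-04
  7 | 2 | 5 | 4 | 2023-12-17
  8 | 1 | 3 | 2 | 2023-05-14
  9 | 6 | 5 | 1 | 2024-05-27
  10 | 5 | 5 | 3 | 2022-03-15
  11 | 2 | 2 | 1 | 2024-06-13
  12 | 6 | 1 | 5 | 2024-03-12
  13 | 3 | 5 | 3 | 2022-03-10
SELECT p.name, MAX(c.quantity) AS max_quantity FROM orders c JOIN customers p ON c.customer_id = p.id GROUP BY p.id, p.name HAVING COUNT(*) >= 3 ORDER BY max_quantity ASC

Execution result:
name | max_quantity
Bob Johnson | 5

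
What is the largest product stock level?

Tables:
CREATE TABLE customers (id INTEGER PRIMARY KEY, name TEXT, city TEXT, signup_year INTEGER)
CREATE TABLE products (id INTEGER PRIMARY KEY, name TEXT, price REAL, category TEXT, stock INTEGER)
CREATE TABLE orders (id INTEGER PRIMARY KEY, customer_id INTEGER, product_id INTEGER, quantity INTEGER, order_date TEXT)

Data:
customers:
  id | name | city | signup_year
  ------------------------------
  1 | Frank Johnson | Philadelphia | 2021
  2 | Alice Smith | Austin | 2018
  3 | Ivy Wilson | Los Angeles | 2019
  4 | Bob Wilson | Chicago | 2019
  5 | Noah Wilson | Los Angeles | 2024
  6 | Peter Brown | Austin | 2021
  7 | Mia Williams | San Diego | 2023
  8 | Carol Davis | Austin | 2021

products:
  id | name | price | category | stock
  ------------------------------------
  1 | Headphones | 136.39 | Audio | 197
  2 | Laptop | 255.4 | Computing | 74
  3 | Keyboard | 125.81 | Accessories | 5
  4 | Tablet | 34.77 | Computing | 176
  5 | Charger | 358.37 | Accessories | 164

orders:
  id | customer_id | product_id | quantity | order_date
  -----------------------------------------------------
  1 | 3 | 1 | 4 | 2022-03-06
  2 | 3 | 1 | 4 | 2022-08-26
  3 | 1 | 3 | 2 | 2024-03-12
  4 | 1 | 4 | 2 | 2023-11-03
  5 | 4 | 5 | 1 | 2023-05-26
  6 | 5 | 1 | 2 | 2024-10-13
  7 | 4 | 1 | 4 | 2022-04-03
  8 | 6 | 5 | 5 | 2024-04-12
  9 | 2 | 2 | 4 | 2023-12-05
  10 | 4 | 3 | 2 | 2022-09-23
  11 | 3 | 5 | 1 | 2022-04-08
SELECT MAX(stock) FROM products

Execution result:
197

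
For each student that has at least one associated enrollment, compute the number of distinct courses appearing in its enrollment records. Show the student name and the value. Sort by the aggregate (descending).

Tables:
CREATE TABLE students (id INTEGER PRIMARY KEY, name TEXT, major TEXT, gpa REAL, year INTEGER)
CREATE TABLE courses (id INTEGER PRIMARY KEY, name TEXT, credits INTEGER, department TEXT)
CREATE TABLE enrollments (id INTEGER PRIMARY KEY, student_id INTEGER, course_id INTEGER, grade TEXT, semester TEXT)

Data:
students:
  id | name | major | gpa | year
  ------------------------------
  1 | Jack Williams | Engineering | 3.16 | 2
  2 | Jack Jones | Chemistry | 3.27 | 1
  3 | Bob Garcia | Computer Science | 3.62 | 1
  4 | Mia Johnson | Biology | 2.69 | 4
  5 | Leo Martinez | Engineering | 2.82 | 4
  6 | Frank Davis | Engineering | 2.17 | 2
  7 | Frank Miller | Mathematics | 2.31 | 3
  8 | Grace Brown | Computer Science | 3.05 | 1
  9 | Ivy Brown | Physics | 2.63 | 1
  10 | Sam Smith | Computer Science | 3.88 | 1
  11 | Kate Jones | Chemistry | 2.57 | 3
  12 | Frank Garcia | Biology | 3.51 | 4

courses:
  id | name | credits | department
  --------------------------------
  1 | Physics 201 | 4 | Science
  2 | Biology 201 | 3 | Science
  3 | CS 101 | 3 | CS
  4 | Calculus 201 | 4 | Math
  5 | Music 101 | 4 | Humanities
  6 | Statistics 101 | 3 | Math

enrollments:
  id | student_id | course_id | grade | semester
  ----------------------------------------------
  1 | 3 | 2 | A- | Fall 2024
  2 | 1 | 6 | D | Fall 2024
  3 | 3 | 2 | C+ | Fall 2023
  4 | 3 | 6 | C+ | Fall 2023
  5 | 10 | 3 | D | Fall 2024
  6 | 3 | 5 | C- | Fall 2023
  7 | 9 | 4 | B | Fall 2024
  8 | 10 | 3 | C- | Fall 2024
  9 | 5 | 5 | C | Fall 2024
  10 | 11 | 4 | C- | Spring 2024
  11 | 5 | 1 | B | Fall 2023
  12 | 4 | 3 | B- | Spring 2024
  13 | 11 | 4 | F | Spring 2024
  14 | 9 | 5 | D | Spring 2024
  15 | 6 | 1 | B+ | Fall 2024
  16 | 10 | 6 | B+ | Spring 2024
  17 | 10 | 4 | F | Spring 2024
SELECT p.name, COUNT(DISTINCT c.course_id) AS distinct_course_count FROM enrollments c JOIN students p ON c.student_id = p.id GROUP BY p.id, p.name ORDER BY distinct_course_count DESC

Execution result:
name | distinct_course_count
Bob Garcia | 3
Sam Smith | 3
Leo Martinez | 2
Ivy Brown | 2
Jack Williams | 1
Mia Johnson | 1
Frank Davis | 1
Kate Jones | 1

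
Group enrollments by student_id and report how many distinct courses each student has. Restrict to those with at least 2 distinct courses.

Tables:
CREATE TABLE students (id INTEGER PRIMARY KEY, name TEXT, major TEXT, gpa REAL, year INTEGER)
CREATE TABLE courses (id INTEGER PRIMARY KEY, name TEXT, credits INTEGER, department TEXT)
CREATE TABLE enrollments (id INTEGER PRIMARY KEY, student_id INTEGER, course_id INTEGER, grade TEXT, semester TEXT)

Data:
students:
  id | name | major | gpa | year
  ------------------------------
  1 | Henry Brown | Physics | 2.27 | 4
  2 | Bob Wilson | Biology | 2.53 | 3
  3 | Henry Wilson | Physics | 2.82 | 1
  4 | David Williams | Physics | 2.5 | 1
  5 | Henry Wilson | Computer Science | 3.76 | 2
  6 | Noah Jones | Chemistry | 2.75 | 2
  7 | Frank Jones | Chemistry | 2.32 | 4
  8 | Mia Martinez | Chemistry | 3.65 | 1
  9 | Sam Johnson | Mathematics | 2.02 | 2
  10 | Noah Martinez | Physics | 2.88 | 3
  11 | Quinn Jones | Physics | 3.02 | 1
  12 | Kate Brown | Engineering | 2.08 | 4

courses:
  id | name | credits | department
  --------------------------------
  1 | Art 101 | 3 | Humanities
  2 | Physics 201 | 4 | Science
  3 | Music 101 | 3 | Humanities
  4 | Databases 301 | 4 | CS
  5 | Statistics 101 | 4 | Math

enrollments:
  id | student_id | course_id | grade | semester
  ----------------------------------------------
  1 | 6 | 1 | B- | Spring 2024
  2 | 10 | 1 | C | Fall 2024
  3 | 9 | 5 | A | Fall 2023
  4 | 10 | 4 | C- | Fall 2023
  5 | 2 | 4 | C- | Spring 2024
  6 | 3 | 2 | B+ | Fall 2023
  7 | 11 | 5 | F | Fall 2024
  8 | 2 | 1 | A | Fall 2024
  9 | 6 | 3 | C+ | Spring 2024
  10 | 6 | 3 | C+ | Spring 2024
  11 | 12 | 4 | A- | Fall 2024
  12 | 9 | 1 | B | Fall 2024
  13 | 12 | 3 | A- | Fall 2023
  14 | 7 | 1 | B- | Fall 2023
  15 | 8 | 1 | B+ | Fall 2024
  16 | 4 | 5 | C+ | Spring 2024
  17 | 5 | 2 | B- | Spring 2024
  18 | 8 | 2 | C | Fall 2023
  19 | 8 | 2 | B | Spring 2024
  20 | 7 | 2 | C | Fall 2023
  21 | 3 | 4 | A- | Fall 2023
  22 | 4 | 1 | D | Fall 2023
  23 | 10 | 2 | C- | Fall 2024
SELECT student_id, COUNT(DISTINCT course_id) AS distinct_course_count FROM enrollments GROUP BY student_id HAVING COUNT(DISTINCT course_id) >= 2

Execution result:
student_id | distinct_course_count
2 | 2
3 | 2
4 | 2
6 | 2
7 | 2
8 | 2
9 | 2
10 | 3
12 | 2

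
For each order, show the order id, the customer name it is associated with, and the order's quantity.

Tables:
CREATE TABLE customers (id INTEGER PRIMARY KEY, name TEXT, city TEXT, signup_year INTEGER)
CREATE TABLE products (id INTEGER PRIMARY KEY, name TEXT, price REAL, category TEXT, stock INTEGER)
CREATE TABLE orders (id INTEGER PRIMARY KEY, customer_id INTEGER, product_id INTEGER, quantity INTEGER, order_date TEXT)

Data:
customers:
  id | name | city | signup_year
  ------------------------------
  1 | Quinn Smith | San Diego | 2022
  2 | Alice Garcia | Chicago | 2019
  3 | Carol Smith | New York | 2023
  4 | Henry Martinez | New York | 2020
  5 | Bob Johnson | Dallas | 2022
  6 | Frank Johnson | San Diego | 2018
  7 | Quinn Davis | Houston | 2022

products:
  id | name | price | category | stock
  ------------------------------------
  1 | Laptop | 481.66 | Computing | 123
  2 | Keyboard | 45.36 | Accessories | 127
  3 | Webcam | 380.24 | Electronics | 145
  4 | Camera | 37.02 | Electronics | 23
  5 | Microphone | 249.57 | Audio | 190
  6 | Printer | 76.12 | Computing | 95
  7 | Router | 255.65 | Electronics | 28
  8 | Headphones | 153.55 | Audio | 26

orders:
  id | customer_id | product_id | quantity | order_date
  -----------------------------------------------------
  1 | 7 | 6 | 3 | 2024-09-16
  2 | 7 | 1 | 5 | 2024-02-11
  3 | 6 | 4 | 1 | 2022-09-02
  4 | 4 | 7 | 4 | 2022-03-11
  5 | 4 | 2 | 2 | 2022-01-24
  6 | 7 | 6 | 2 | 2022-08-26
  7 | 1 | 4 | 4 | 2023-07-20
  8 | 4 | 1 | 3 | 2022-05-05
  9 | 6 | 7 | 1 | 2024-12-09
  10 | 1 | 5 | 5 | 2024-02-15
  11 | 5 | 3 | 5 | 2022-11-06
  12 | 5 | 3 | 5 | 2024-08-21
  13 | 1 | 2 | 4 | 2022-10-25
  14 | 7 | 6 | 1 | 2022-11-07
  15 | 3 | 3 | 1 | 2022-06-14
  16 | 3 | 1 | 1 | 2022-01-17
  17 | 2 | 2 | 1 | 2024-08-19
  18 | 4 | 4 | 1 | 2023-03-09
SELECT c.id, p.name AS customer, c.quantity FROM orders c JOIN customers p ON c.customer_id = p.id

Execution result:
id | customer | quantity
1 | Quinn Davis | 3
2 | Quinn Davis | 5
3 | Frank Johnson | 1
4 | Henry Martinez | 4
5 | Henry Martinez | 2
6 | Quinn Davis | 2
7 | Quinn Smith | 4
8 | Henry Martinez | 3
9 | Frank Johnson | 1
10 | Quinn Smith | 5
11 | Bob Johnson | 5
12 | Bob Johnson | 5
13 | Quinn Smith | 4
14 | Quinn Davis | 1
15 | Carol Smith | 1
16 | Carol Smith | 1
17 | Alice Garcia | 1
18 | Henry Martinez | 1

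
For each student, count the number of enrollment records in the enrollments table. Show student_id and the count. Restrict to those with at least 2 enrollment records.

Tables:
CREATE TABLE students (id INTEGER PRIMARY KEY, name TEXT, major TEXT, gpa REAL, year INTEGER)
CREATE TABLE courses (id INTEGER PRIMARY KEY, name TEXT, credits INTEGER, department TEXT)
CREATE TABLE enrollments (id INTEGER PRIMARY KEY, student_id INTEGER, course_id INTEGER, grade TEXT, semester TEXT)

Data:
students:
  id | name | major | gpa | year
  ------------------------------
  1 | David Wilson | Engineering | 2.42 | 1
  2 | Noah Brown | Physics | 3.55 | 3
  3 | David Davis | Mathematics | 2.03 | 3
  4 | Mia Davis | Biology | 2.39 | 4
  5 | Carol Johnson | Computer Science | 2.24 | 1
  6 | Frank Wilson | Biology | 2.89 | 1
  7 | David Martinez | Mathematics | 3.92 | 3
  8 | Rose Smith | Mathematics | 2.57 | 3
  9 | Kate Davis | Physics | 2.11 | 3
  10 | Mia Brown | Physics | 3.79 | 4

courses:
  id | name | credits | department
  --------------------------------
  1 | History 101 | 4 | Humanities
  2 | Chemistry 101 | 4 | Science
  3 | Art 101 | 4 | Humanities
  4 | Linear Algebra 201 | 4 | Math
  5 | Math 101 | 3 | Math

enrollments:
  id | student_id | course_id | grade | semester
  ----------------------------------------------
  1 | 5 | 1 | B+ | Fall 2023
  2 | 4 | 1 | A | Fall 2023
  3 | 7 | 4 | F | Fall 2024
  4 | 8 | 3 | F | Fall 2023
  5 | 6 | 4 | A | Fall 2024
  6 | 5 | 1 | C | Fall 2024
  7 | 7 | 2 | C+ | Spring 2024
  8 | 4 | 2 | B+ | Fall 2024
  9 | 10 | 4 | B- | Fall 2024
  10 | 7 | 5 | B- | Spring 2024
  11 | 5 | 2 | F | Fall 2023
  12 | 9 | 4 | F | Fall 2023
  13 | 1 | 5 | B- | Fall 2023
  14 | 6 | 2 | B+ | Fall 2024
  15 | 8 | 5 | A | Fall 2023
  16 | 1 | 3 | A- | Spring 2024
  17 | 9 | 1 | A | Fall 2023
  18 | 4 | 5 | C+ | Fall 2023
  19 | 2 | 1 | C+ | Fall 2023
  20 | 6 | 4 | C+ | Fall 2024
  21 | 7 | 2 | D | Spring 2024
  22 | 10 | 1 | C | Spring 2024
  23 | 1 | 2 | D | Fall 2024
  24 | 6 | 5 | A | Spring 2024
SELECT student_id, COUNT(*) AS enrollment_count FROM enrollments GROUP BY student_id HAVING COUNT(*) >= 2

Execution result:
student_id | enrollment_count
1 | 3
4 | 3
5 | 3
6 | 4
7 | 4
8 | 2
9 | 2
10 | 2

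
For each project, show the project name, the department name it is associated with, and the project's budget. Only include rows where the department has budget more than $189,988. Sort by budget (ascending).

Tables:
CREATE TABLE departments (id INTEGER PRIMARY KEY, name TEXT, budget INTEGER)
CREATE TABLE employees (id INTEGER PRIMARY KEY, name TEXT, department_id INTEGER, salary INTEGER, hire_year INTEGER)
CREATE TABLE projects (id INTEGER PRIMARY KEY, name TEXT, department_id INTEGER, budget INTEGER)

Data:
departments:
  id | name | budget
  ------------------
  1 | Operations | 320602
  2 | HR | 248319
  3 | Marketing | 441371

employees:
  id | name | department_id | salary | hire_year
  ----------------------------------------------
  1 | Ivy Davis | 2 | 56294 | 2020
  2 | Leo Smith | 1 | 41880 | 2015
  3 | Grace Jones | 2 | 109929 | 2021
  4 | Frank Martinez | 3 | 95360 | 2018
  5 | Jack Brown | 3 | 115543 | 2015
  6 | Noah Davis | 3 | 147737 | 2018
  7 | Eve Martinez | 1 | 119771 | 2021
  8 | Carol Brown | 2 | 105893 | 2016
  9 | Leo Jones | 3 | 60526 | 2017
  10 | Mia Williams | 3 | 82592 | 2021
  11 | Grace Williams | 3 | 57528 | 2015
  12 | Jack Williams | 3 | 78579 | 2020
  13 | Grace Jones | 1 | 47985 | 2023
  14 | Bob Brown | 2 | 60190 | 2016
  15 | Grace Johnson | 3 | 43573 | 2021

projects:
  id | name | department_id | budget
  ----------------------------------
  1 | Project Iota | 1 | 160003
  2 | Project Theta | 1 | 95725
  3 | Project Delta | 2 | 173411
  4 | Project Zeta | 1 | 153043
SELECT c.name, p.name AS department, c.budget FROM projects c JOIN departments p ON c.department_id = p.id WHERE p.budget > 189988 ORDER BY c.budget ASC

Execution result:
name | department | budget
Project Theta | Operations | 95725
Project Zeta | Operations | 153043
Project Iota | Operations | 160003
Project Delta | HR | 173411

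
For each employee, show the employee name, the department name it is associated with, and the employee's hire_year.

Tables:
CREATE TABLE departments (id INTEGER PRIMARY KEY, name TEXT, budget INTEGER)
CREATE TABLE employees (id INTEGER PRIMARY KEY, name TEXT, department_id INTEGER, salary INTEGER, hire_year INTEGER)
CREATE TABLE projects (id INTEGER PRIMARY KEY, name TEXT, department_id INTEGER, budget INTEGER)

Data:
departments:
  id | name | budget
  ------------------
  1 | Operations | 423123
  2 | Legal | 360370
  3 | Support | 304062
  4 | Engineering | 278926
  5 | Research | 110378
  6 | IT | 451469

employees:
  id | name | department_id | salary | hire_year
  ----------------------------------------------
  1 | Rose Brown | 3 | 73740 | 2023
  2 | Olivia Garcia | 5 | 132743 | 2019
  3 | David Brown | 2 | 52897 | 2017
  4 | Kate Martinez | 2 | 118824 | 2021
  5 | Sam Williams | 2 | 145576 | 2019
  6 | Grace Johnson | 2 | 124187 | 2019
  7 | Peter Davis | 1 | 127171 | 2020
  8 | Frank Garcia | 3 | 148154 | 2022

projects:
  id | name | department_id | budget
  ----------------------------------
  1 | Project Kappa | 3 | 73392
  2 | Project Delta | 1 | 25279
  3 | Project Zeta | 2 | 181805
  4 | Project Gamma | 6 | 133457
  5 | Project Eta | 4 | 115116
SELECT c.name, p.name AS department, c.hire_year FROM employees c JOIN departments p ON c.department_id = p.id

Execution result:
name | department | hire_year
Rose Brown | Support | 2023
Olivia Garcia | Research | 2019
David Brown | Legal | 2017
Kate Martinez | Legal | 2021
Sam Williams | Legal | 2019
Grace Johnson | Legal | 2019
Peter Davis | Operations | 2020
Frank Garcia | Support | 2022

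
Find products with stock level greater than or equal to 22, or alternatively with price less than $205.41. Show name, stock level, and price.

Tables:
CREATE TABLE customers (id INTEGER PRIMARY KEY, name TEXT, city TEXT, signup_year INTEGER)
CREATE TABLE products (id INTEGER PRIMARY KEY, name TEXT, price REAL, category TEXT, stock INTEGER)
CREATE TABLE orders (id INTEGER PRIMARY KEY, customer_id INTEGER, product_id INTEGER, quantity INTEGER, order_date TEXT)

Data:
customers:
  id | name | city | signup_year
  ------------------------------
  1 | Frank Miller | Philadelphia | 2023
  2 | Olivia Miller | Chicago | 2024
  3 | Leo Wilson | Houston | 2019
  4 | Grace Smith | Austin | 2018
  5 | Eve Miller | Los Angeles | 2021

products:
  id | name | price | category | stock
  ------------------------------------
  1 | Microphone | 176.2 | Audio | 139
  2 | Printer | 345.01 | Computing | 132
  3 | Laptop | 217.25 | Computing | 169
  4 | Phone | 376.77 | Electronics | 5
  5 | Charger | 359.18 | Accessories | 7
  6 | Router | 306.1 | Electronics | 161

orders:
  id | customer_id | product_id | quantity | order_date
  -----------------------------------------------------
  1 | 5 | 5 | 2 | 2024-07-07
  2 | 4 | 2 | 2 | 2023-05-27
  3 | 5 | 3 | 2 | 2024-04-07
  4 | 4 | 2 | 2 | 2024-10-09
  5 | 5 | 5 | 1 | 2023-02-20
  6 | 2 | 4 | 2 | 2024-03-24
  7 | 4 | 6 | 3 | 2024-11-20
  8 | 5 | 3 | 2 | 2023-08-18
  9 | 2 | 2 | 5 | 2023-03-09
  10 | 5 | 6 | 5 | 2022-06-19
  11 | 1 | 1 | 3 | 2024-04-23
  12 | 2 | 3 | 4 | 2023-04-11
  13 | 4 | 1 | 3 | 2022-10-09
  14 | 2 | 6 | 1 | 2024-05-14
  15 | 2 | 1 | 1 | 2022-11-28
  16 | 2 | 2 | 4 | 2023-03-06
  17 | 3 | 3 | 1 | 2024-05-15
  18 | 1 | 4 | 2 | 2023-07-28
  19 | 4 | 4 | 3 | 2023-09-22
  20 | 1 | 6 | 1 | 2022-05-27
SELECT name, stock, price FROM products WHERE stock >= 22 OR price < 205.41

Execution result:
name | stock | price
Microphone | 139 | 176.20
Printer | 132 | 345.01
Laptop | 169 | 217.25
Router | 161 | 306.10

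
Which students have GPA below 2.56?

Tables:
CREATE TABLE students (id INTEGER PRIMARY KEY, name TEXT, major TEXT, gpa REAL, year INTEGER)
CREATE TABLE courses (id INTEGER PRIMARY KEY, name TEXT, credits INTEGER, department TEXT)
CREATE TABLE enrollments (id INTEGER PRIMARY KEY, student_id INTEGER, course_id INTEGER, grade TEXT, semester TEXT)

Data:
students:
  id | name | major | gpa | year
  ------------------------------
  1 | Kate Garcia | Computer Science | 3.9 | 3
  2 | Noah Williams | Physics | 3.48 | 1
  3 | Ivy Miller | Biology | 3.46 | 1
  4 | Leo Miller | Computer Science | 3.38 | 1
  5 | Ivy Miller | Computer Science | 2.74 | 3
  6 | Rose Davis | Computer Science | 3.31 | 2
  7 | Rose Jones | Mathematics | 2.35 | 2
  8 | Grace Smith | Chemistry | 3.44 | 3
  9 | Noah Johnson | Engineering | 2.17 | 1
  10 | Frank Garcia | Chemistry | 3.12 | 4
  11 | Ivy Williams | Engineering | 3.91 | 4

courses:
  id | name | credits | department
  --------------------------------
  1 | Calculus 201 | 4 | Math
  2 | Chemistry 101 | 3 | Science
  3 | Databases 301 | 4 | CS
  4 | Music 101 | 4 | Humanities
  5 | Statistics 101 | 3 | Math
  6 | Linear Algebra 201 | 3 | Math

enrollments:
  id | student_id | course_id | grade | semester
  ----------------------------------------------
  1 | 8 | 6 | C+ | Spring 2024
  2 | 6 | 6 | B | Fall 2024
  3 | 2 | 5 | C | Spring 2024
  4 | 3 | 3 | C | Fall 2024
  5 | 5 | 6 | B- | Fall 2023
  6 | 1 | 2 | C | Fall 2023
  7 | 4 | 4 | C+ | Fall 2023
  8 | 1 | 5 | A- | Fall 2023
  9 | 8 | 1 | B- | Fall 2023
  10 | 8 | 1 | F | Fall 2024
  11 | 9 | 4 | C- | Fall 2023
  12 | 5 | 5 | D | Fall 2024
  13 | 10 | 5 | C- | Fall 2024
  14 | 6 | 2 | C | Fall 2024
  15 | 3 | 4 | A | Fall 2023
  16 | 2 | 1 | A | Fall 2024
SELECT name, gpa FROM students WHERE gpa < 2.56

Execution result:
name | gpa
Rose Jones | 2.35
Noah Johnson | 2.17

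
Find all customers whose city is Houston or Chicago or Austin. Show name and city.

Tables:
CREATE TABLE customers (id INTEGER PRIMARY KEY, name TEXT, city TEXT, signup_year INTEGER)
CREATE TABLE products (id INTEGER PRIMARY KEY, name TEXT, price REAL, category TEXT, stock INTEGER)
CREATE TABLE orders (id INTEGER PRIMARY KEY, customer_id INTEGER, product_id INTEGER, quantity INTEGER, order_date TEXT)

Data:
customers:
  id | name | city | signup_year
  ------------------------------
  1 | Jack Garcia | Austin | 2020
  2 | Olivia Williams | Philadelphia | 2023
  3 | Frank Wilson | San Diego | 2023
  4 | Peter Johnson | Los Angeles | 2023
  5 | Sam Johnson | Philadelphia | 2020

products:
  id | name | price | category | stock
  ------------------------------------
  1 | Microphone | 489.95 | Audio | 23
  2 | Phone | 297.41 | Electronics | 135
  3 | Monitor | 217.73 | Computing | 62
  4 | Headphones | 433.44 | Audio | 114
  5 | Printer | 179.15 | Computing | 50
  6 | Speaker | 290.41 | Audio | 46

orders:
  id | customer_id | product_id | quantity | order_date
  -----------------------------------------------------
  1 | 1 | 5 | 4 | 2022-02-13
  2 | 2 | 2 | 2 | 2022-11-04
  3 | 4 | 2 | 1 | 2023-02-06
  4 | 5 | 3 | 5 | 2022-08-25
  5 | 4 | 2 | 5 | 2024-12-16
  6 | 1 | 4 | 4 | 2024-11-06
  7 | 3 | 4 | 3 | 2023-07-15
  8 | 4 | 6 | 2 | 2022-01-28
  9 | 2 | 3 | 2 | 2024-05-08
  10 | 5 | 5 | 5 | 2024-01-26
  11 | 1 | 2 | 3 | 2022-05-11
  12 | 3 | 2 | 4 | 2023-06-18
SELECT name, city FROM customers WHERE city IN ('Houston', 'Chicago', 'Austin')

Execution result:
name | city
Jack Garcia | Austin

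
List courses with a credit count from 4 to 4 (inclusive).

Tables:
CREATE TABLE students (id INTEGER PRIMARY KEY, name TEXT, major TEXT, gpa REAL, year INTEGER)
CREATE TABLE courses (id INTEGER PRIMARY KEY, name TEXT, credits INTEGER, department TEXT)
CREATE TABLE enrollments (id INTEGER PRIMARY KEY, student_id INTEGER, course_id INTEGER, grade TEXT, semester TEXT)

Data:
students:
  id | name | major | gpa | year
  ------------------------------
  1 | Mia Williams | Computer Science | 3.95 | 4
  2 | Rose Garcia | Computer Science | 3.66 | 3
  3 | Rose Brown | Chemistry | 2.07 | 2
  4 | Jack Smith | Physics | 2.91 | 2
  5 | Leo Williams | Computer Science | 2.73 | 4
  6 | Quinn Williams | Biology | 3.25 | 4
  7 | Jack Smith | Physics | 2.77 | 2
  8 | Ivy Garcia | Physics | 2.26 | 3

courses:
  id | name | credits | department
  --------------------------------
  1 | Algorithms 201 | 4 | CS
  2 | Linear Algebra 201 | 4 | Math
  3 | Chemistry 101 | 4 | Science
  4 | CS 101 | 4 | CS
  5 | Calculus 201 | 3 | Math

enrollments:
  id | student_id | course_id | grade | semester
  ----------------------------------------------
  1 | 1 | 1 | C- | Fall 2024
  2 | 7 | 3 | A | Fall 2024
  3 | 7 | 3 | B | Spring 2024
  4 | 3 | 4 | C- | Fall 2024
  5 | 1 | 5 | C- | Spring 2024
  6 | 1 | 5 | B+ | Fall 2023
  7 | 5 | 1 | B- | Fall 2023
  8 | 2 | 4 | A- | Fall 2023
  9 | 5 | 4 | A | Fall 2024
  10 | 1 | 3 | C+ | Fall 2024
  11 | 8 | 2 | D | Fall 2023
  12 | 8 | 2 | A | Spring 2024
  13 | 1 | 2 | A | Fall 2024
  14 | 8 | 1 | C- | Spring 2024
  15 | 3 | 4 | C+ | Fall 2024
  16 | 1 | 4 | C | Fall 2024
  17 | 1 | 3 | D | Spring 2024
SELECT name, credits FROM courses WHERE credits BETWEEN 4 AND 4

Execution result:
name | credits
Algorithms 201 | 4
Linear Algebra 201 | 4
Chemistry 101 | 4
CS 101 | 4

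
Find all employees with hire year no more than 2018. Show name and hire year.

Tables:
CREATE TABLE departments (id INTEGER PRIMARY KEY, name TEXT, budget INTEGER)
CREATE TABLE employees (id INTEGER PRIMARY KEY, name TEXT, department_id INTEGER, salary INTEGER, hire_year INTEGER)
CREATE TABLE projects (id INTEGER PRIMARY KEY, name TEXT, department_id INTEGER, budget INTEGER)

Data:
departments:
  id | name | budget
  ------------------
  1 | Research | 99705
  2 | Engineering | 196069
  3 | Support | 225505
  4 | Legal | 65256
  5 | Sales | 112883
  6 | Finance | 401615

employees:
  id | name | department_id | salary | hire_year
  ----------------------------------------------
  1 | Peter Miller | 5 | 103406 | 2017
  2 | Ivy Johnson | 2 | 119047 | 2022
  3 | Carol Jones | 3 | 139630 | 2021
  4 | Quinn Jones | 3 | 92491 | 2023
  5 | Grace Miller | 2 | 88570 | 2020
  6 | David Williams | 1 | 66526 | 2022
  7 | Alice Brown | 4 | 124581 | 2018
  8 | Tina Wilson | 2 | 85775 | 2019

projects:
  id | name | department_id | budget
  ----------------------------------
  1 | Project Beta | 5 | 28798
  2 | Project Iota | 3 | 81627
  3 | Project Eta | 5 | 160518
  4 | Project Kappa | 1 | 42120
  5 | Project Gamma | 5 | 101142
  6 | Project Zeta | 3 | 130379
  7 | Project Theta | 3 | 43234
SELECT name, hire_year FROM employees WHERE hire_year <= 2018

Execution result:
name | hire_year
Peter Miller | 2017
Alice Brown | 2018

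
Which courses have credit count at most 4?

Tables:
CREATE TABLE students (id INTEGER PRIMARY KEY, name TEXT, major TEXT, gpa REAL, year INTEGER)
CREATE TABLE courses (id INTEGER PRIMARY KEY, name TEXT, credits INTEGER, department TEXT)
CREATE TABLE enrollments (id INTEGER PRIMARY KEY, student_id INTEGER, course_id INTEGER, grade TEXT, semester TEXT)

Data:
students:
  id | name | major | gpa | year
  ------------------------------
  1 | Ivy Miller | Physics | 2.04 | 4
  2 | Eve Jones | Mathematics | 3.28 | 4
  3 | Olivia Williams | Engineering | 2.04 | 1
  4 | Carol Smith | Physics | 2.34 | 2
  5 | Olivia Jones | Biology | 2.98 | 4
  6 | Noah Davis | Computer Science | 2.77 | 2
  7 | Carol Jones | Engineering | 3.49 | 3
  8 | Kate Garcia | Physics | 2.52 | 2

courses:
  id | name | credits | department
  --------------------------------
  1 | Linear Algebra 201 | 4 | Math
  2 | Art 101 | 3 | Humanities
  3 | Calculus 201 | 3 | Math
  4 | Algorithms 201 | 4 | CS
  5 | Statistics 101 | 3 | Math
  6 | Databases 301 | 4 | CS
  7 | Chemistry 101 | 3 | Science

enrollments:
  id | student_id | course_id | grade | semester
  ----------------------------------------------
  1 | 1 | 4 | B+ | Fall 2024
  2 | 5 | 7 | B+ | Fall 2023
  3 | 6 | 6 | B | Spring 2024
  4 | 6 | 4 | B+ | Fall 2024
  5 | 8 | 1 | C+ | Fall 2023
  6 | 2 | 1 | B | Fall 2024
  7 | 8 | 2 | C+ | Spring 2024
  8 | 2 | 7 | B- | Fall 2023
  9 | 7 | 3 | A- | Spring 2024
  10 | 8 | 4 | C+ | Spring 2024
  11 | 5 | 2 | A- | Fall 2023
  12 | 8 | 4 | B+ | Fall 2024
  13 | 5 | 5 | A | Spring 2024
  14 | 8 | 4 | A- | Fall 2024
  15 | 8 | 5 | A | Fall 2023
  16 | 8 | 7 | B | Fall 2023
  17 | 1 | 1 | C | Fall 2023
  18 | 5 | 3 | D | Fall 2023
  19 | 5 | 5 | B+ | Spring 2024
SELECT name, credits FROM courses WHERE credits <= 4

Execution result:
name | credits
Linear Algebra 201 | 4
Art 101 | 3
Calculus 201 | 3
Algorithms 201 | 4
Statistics 101 | 3
Databases 301 | 4
Chemistry 101 | 3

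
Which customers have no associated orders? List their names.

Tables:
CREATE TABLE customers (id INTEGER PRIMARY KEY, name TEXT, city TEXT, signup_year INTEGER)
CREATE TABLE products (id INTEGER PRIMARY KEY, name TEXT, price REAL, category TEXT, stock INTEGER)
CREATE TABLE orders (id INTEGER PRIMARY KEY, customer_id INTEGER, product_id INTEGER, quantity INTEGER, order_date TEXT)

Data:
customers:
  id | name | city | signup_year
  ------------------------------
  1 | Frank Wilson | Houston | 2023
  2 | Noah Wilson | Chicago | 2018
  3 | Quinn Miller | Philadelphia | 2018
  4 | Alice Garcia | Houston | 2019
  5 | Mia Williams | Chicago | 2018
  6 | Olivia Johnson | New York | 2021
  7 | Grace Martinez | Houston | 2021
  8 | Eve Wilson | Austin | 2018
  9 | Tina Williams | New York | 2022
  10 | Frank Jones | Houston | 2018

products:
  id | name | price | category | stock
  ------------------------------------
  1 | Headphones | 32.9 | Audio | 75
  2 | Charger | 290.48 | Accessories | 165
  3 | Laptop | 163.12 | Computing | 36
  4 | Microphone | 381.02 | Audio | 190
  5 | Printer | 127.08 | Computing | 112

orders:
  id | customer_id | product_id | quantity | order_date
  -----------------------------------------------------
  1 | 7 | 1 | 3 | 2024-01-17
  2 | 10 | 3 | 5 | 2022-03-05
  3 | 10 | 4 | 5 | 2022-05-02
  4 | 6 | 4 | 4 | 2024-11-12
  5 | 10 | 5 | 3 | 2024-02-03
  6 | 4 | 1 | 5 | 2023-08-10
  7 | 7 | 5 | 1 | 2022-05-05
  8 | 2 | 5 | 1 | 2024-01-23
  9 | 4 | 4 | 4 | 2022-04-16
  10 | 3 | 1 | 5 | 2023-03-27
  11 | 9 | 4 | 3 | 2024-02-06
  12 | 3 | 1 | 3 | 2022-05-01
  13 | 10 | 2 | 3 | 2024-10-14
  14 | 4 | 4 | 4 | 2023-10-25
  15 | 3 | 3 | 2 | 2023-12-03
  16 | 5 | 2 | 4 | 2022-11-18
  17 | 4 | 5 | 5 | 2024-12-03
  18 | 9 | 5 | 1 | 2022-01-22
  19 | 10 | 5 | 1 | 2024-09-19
SELECT p.name FROM customers p LEFT JOIN orders c ON c.customer_id = p.id WHERE c.id IS NULL

Execution result:
name
Frank Wilson
Eve Wilson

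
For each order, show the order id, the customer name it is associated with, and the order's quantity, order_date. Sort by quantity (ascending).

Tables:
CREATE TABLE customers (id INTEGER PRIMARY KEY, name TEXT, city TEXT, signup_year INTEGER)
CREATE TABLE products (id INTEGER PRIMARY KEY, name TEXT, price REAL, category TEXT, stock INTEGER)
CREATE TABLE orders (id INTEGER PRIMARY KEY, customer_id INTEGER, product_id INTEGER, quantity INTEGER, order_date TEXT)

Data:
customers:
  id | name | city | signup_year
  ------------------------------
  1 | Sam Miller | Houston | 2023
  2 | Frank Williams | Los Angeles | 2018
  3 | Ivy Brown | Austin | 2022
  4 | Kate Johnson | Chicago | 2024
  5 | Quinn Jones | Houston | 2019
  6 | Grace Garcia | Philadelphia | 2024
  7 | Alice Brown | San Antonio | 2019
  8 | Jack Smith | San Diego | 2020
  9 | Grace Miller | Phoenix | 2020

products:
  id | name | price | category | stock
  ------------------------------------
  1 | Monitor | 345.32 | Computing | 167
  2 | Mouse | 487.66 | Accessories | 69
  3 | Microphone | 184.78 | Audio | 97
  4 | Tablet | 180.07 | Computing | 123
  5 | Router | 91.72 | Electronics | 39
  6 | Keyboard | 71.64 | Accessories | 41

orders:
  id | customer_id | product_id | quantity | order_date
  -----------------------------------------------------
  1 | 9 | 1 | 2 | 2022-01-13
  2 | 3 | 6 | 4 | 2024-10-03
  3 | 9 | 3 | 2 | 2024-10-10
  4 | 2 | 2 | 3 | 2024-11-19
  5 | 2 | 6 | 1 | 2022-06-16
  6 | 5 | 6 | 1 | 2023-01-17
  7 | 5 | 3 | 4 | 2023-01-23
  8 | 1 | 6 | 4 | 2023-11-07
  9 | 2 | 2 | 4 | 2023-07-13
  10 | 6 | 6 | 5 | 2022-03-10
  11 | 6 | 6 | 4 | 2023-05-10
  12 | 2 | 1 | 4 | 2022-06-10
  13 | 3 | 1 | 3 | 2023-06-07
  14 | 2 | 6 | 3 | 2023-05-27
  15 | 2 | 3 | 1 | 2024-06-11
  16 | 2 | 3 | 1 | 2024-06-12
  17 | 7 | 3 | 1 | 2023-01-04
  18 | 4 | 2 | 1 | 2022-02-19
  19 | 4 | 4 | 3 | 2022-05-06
SELECT c.id, p.name AS customer, c.quantity, c.order_date FROM orders c JOIN customers p ON c.customer_id = p.id ORDER BY c.quantity ASC

Execution result:
id | customer | quantity | order_date
5 | Frank Williams | 1 | 2022-06-16
6 | Quinn Jones | 1 | 2023-01-17
15 | Frank Williams | 1 | 2024-06-11
16 | Frank Williams | 1 | 2024-06-12
17 | Alice Brown | 1 | 2023-01-04
18 | Kate Johnson | 1 | 2022-02-19
1 | Grace Miller | 2 | 2022-01-13
3 | Grace Miller | 2 | 2024-10-10
4 | Frank Williams | 3 | 2024-11-19
13 | Ivy Brown | 3 | 2023-06-07
14 | Frank Williams | 3 | 2023-05-27
19 | Kate Johnson | 3 | 2022-05-06
2 | Ivy Brown | 4 | 2024-10-03
7 | Quinn Jones | 4 | 2023-01-23
8 | Sam Miller | 4 | 2023-11-07
9 | Frank Williams | 4 | 2023-07-13
11 | Grace Garcia | 4 | 2023-05-10
12 | Frank Williams | 4 | 2022-06-10
10 | Grace Garcia | 5 | 2022-03-10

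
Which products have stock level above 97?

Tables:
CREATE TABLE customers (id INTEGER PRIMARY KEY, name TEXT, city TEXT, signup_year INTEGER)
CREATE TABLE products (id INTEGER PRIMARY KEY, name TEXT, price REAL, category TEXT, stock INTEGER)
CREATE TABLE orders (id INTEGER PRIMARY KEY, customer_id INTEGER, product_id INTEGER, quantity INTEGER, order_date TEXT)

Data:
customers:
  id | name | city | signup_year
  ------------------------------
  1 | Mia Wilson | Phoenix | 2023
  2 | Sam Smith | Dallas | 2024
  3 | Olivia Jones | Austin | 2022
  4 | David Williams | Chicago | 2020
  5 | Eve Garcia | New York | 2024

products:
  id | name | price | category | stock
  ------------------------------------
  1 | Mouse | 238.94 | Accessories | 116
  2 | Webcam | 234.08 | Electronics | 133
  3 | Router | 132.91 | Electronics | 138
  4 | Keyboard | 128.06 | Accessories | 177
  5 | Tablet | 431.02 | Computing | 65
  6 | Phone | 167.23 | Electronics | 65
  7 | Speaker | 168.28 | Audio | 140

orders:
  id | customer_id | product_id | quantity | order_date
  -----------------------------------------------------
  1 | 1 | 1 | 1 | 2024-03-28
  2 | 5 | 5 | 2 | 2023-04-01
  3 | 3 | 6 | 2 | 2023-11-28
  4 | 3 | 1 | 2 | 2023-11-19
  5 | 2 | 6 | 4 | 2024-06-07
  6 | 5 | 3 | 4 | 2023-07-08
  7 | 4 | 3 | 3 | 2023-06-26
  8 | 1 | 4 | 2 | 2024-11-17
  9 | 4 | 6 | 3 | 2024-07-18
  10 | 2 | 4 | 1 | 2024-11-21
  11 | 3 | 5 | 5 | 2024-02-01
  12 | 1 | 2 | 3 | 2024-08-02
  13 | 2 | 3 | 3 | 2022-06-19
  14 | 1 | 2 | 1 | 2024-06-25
SELECT name, stock FROM products WHERE stock > 97

Execution result:
name | stock
Mouse | 116
Webcam | 133
Router | 138
Keyboard | 177
Speaker | 140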